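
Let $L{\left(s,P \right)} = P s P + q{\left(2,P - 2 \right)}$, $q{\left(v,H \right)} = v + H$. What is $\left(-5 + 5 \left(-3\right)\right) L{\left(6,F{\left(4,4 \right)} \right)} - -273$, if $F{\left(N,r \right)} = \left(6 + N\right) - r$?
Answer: $-4167$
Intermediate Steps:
$F{\left(N,r \right)} = 6 + N - r$
$q{\left(v,H \right)} = H + v$
$L{\left(s,P \right)} = P + s P^{2}$ ($L{\left(s,P \right)} = P s P + \left(\left(P - 2\right) + 2\right) = s P^{2} + \left(\left(P - 2\right) + 2\right) = s P^{2} + \left(\left(-2 + P\right) + 2\right) = s P^{2} + P = P + s P^{2}$)
$\left(-5 + 5 \left(-3\right)\right) L{\left(6,F{\left(4,4 \right)} \right)} - -273 = \left(-5 + 5 \left(-3\right)\right) \left(6 + 4 - 4\right) \left(1 + \left(6 + 4 - 4\right) 6\right) - -273 = \left(-5 - 15\right) \left(6 + 4 - 4\right) \left(1 + \left(6 + 4 - 4\right) 6\right) + 273 = - 20 \cdot 6 \left(1 + 6 \cdot 6\right) + 273 = - 20 \cdot 6 \left(1 + 36\right) + 273 = - 20 \cdot 6 \cdot 37 + 273 = \left(-20\right) 222 + 273 = -4440 + 273 = -4167$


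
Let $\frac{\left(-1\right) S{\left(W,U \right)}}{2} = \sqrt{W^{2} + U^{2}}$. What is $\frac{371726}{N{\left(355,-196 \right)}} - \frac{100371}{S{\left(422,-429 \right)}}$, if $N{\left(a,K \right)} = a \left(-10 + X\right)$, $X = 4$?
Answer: $- \frac{185863}{1065} + \frac{100371 \sqrt{14485}}{144850} \approx -91.123$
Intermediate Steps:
$N{\left(a,K \right)} = - 6 a$ ($N{\left(a,K \right)} = a \left(-10 + 4\right) = a \left(-6\right) = - 6 a$)
$S{\left(W,U \right)} = - 2 \sqrt{U^{2} + W^{2}}$ ($S{\left(W,U \right)} = - 2 \sqrt{W^{2} + U^{2}} = - 2 \sqrt{U^{2} + W^{2}}$)
$\frac{371726}{N{\left(355,-196 \right)}} - \frac{100371}{S{\left(422,-429 \right)}} = \frac{371726}{\left(-6\right) 355} - \frac{100371}{\left(-2\right) \sqrt{\left(-429\right)^{2} + 422^{2}}} = \frac{371726}{-2130} - \frac{100371}{\left(-2\right) \sqrt{184041 + 178084}} = 371726 \left(- \frac{1}{2130}\right) - \frac{100371}{\left(-2\right) \sqrt{362125}} = - \frac{185863}{1065} - \frac{100371}{\left(-2\right) 5 \sqrt{14485}} = - \frac{185863}{1065} - \frac{100371}{\left(-10\right) \sqrt{14485}} = - \frac{185863}{1065} - 100371 \left(- \frac{\sqrt{14485}}{144850}\right) = - \frac{185863}{1065} + \frac{100371 \sqrt{14485}}{144850}$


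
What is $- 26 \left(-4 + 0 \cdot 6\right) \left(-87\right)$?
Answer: $-9048$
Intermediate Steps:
$- 26 \left(-4 + 0 \cdot 6\right) \left(-87\right) = - 26 \left(-4 + 0\right) \left(-87\right) = \left(-26\right) \left(-4\right) \left(-87\right) = 104 \left(-87\right) = -9048$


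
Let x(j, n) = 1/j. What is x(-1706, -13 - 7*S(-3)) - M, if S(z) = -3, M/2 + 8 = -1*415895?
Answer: 1419061035/1706 ≈ 8.3181e+5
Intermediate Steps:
M = -831806 (M = -16 + 2*(-1*415895) = -16 + 2*(-415895) = -16 - 831790 = -831806)
x(-1706, -13 - 7*S(-3)) - M = 1/(-1706) - 1*(-831806) = -1/1706 + 831806 = 1419061035/1706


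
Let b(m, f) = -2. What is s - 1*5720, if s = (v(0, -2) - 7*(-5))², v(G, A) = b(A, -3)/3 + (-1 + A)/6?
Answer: -164711/36 ≈ -4575.3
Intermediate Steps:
v(G, A) = -⅚ + A/6 (v(G, A) = -2/3 + (-1 + A)/6 = -2*⅓ + (-1 + A)*(⅙) = -⅔ + (-⅙ + A/6) = -⅚ + A/6)
s = 41209/36 (s = ((-⅚ + (⅙)*(-2)) - 7*(-5))² = ((-⅚ - ⅓) + 35)² = (-7/6 + 35)² = (203/6)² = 41209/36 ≈ 1144.7)
s - 1*5720 = 41209/36 - 1*5720 = 41209/36 - 5720 = -164711/36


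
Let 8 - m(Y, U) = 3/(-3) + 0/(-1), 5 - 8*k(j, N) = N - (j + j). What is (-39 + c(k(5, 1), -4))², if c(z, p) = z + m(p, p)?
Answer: 12769/16 ≈ 798.06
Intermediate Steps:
k(j, N) = 5/8 - N/8 + j/4 (k(j, N) = 5/8 - (N - (j + j))/8 = 5/8 - (N - 2*j)/8 = 5/8 + (-N/8 + j/4) = 5/8 - N/8 + j/4)
m(Y, U) = 9 (m(Y, U) = 8 - (3/(-3) + 0/(-1)) = 8 - (3*(-⅓) + 0*(-1)) = 8 - (-1 + 0) = 8 - 1*(-1) = 8 + 1 = 9)
c(z, p) = 9 + z (c(z, p) = z + 9 = 9 + z)
(-39 + c(k(5, 1), -4))² = (-39 + (9 + (5/8 - ⅛*1 + (¼)*5)))² = (-39 + (9 + (5/8 - ⅛ + 5/4)))² = (-39 + (9 + 7/4))² = (-39 + 43/4)² = (-113/4)² = 12769/16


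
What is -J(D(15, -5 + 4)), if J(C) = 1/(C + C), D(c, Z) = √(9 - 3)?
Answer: -√6/12 ≈ -0.20412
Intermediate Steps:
D(c, Z) = √6
J(C) = 1/(2*C)
-J(D(15, -5 + 4)) = -1/(2*(√6)) = -√6/6/2 = -√6/12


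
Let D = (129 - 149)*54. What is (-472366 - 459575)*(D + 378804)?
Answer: -352016482284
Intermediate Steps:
D = -1080 (D = -20*54 = -1080)
(-472366 - 459575)*(D + 378804) = (-472366 - 459575)*(-1080 + 378804) = -931941*377724 = -352016482284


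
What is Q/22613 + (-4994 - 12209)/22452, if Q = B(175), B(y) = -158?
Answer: -392558855/507707076 ≈ -0.77320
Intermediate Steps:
Q = -158
Q/22613 + (-4994 - 12209)/22452 = -158/22613 + (-4994 - 12209)/22452 = -158*1/22613 - 17203*1/22452 = -158/22613 - 17203/22452 = -392558855/507707076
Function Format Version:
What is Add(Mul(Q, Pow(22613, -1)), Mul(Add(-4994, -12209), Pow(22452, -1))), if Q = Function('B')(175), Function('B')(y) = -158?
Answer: Rational(-392558855, 507707076) ≈ -0.77320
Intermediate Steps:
Q = -158
Add(Mul(Q, Pow(22613, -1)), Mul(Add(-4994, -12209), Pow(22452, -1))) = Add(Mul(-158, Pow(22613, -1)), Mul(Add(-4994, -12209), Pow(22452, -1))) = Add(Mul(-158, Rational(1, 22613)), Mul(-17203, Rational(1, 22452))) = Add(Rational(-158, 22613), Rational(-17203, 22452)) = Rational(-392558855, 507707076)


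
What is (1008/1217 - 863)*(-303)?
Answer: 317926689/1217 ≈ 2.6124e+5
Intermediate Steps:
(1008/1217 - 863)*(-303) = -1049263/1217*(-303) = 317926689/1217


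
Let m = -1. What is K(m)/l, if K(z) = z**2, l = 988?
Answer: 1/988 ≈ 0.0010121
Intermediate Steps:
K(m)/l = (-1)**2/988 = 1*(1/988) = 1/988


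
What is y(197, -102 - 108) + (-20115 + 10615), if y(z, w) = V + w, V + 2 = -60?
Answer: -9772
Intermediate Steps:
V = -62 (V = -2 - 60 = -62)
y(z, w) = -62 + w
y(197, -102 - 108) + (-20115 + 10615) = (-62 + (-102 - 108)) + (-20115 + 10615) = (-62 - 210) - 9500 = -272 - 9500 = -9772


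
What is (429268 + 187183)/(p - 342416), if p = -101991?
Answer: -616451/444407 ≈ -1.3871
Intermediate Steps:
(429268 + 187183)/(p - 342416) = (429268 + 187183)/(-101991 - 342416) = 616451/(-444407) = 616451*(-1/444407) = -616451/444407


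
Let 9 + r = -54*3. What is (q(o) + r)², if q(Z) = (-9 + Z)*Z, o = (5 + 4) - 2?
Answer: 34225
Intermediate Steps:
o = 7 (o = 9 - 2 = 7)
q(Z) = Z*(-9 + Z)
r = -171 (r = -9 - 54*3 = -9 - 162 = -171)
(q(o) + r)² = (7*(-9 + 7) - 171)² = (7*(-2) - 171)² = (-14 - 171)² = (-185)² = 34225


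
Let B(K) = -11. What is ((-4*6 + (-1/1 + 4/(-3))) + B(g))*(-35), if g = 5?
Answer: 3920/3 ≈ 1306.7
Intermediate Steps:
((-4*6 + (-1/1 + 4/(-3))) + B(g))*(-35) = ((-4*6 + (-1/1 + 4/(-3))) - 11)*(-35) = ((-24 + (-1*1 + 4*(-⅓))) - 11)*(-35) = ((-24 + (-1 - 4/3)) - 11)*(-35) = ((-24 - 7/3) - 11)*(-35) = (-79/3 - 11)*(-35) = -112/3*(-35) = 3920/3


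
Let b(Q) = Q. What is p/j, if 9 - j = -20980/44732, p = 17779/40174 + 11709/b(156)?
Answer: 16639842965/2086919536 ≈ 7.9734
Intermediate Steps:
p = 78861815/1044524 (p = 17779/40174 + 11709/156 = 17779*(1/40174) + 11709*(1/156) = 17779/40174 + 3903/52 = 78861815/1044524 ≈ 75.500)
j = 105892/11183 (j = 9 - (-20980)/44732 = 9 - 1*(-5245/11183) = 9 + 5245/11183 = 105892/11183 ≈ 9.4690)
p/j = 78861815/(1044524*(105892/11183)) = (78861815/1044524)*(11183/105892) = 16639842965/2086919536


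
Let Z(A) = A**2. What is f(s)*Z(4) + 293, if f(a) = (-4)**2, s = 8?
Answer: 549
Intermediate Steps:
f(a) = 16
f(s)*Z(4) + 293 = 16*4**2 + 293 = 16*16 + 293 = 256 + 293 = 549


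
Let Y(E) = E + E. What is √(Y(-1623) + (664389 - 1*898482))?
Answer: 3*I*√26371 ≈ 487.17*I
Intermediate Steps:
Y(E) = 2*E
√(Y(-1623) + (664389 - 1*898482)) = √(2*(-1623) + (664389 - 1*898482)) = √(-3246 + (664389 - 898482)) = √(-3246 - 234093) = √(-237339) = 3*I*√26371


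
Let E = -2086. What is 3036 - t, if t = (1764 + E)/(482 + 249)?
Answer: 2219638/731 ≈ 3036.4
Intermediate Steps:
t = -322/731 (t = (1764 - 2086)/(482 + 249) = -322/731 ≈ -0.44049)
3036 - t = 3036 - 1*(-322/731) = 3036 + 322/731 = 2219638/731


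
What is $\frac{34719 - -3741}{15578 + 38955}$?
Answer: $\frac{38460}{54533} \approx 0.70526$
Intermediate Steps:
$\frac{34719 - -3741}{15578 + 38955} = \frac{34719 + \left(-14825 + 18566\right)}{54533} = \left(34719 + 3741\right) \frac{1}{54533} = 38460 \cdot \frac{1}{54533} = \frac{38460}{54533}$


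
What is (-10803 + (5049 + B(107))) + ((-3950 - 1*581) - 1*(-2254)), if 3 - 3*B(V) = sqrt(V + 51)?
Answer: -8030 - sqrt(158)/3 ≈ -8034.2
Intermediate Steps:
B(V) = 1 - sqrt(51 + V)/3 (B(V) = 1 - sqrt(V + 51)/3 = 1 - sqrt(51 + V)/3)
(-10803 + (5049 + B(107))) + ((-3950 - 1*581) - 1*(-2254)) = (-10803 + (5049 + (1 - sqrt(51 + 107)/3))) + ((-3950 - 1*581) - 1*(-2254)) = (-10803 + (5049 + (1 - sqrt(158)/3))) + ((-3950 - 581) + 2254) = (-10803 + (5050 - sqrt(158)/3)) + (-4531 + 2254) = (-5753 - sqrt(158)/3) - 2277 = -8030 - sqrt(158)/3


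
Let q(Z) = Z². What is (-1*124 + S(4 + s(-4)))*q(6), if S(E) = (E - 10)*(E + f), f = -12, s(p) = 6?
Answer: -4464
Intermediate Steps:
S(E) = (-12 + E)*(-10 + E) (S(E) = (E - 10)*(E - 12) = (-10 + E)*(-12 + E) = (-12 + E)*(-10 + E))
(-1*124 + S(4 + s(-4)))*q(6) = (-1*124 + (120 + (4 + 6)² - 22*(4 + 6)))*6² = (-124 + (120 + 10² - 22*10))*36 = (-124 + (120 + 100 - 220))*36 = (-124 + 0)*36 = -124*36 = -4464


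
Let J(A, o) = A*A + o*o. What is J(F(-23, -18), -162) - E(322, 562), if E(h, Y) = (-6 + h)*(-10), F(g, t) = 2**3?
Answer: 29468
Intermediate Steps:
F(g, t) = 8
J(A, o) = A**2 + o**2
E(h, Y) = 60 - 10*h
J(F(-23, -18), -162) - E(322, 562) = (8**2 + (-162)**2) - (60 - 10*322) = (64 + 26244) - (60 - 3220) = 26308 - 1*(-3160) = 26308 + 3160 = 29468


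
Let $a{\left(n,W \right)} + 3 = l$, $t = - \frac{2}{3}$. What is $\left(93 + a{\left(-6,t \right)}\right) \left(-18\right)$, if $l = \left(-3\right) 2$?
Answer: $-1512$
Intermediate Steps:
$l = -6$
$t = - \frac{2}{3}$ ($t = \left(-2\right) \frac{1}{3} = - \frac{2}{3} \approx -0.66667$)
$a{\left(n,W \right)} = -9$ ($a{\left(n,W \right)} = -3 - 6 = -9$)
$\left(93 + a{\left(-6,t \right)}\right) \left(-18\right) = \left(93 - 9\right) \left(-18\right) = 84 \left(-18\right) = -1512$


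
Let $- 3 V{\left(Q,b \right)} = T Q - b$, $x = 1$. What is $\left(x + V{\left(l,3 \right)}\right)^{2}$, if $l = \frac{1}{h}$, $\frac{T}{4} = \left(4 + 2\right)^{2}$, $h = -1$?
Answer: $2500$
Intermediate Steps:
$T = 144$ ($T = 4 \left(4 + 2\right)^{2} = 4 \cdot 6^{2} = 4 \cdot 36 = 144$)
$l = -1$ ($l = \frac{1}{-1} = -1$)
$V{\left(Q,b \right)} = - 48 Q + \frac{b}{3}$ ($V{\left(Q,b \right)} = - \frac{144 Q - b}{3} = - \frac{- b + 144 Q}{3} = - 48 Q + \frac{b}{3}$)
$\left(x + V{\left(l,3 \right)}\right)^{2} = \left(1 + \left(\left(-48\right) \left(-1\right) + \frac{1}{3} \cdot 3\right)\right)^{2} = \left(1 + \left(48 + 1\right)\right)^{2} = \left(1 + 49\right)^{2} = 50^{2} = 2500$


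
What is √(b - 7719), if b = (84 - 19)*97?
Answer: I*√1414 ≈ 37.603*I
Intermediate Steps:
b = 6305 (b = 65*97 = 6305)
√(b - 7719) = √(6305 - 7719) = √(-1414) = I*√1414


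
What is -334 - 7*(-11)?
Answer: -257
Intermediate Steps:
-334 - 7*(-11) = -334 - 1*(-77) = -334 + 77 = -257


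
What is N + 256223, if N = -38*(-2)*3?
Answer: 256451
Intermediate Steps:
N = 228 (N = 76*3 = 228)
N + 256223 = 228 + 256223 = 256451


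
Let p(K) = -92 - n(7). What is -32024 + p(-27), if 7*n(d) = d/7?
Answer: -224813/7 ≈ -32116.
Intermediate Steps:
n(d) = d/49 (n(d) = (d/7)/7 = d/49)
p(K) = -645/7 (p(K) = -92 - 7/49 = -92 - 1*1/7 = -92 - 1/7 = -645/7)
-32024 + p(-27) = -32024 - 645/7 = -224813/7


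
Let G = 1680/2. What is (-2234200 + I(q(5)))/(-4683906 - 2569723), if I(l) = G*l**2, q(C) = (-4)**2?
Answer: 2019160/7253629 ≈ 0.27837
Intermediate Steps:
G = 840 (G = 1680*(1/2) = 840)
q(C) = 16
I(l) = 840*l**2
(-2234200 + I(q(5)))/(-4683906 - 2569723) = (-2234200 + 840*16**2)/(-4683906 - 2569723) = (-2234200 + 840*256)/(-7253629) = (-2234200 + 215040)*(-1/7253629) = -2019160*(-1/7253629) = 2019160/7253629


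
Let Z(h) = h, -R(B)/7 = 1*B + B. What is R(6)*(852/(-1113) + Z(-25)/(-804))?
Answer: 219061/3551 ≈ 61.690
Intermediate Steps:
R(B) = -14*B (R(B) = -7*(1*B + B) = -7*(B + B) = -14*B)
R(6)*(852/(-1113) + Z(-25)/(-804)) = (-14*6)*(852/(-1113) - 25/(-804)) = -84*(852*(-1/1113) - 25*(-1/804)) = -84*(-284/371 + 25/804) = -84*(-219061/298284) = 219061/3551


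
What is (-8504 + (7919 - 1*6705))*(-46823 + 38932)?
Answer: 57525390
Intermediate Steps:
(-8504 + (7919 - 1*6705))*(-46823 + 38932) = (-8504 + (7919 - 6705))*(-7891) = (-8504 + 1214)*(-7891) = -7290*(-7891) = 57525390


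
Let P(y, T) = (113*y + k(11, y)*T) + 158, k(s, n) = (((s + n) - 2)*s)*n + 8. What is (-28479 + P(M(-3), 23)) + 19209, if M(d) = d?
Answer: -13821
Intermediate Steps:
k(s, n) = 8 + n*s*(-2 + n + s) (k(s, n) = (((n + s) - 2)*s)*n + 8 = ((-2 + n + s)*s)*n + 8 = (s*(-2 + n + s))*n + 8 = n*s*(-2 + n + s) + 8 = 8 + n*s*(-2 + n + s))
P(y, T) = 158 + 113*y + T*(8 + 11*y² + 99*y) (P(y, T) = (113*y + (8 + y*11² + 11*y² - 2*y*11)*T) + 158 = (113*y + (8 + y*121 + 11*y² - 22*y)*T) + 158 = (113*y + (8 + 121*y + 11*y² - 22*y)*T) + 158 = (113*y + (8 + 11*y² + 99*y)*T) + 158 = (113*y + T*(8 + 11*y² + 99*y)) + 158 = 158 + 113*y + T*(8 + 11*y² + 99*y))
(-28479 + P(M(-3), 23)) + 19209 = (-28479 + (158 + 113*(-3) + 23*(8 + 11*(-3)² + 99*(-3)))) + 19209 = (-28479 + (158 - 339 + 23*(8 + 11*9 - 297))) + 19209 = (-28479 + (158 - 339 + 23*(8 + 99 - 297))) + 19209 = (-28479 + (158 - 339 + 23*(-190))) + 19209 = (-28479 + (158 - 339 - 4370)) + 19209 = (-28479 - 4551) + 19209 = -33030 + 19209 = -13821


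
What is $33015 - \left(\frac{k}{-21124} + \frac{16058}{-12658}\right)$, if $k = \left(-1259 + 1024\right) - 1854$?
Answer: $\frac{4414057058255}{133693796} \approx 33016.0$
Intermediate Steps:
$k = -2089$ ($k = -235 - 1854 = -2089$)
$33015 - \left(\frac{k}{-21124} + \frac{16058}{-12658}\right) = 33015 - \left(- \frac{2089}{-21124} + \frac{16058}{-12658}\right) = 33015 - \left(\left(-2089\right) \left(- \frac{1}{21124}\right) + 16058 \left(- \frac{1}{12658}\right)\right) = 33015 - \left(\frac{2089}{21124} - \frac{8029}{6329}\right) = 33015 - - \frac{156383315}{133693796} = 33015 + \frac{156383315}{133693796} = \frac{4414057058255}{133693796}$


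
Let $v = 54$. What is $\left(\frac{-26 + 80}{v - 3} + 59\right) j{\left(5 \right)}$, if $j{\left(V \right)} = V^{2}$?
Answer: $\frac{25525}{17} \approx 1501.5$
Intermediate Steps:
$\left(\frac{-26 + 80}{v - 3} + 59\right) j{\left(5 \right)} = \left(\frac{-26 + 80}{54 - 3} + 59\right) 5^{2} = \left(\frac{54}{51} + 59\right) 25 = \left(54 \cdot \frac{1}{51} + 59\right) 25 = \left(\frac{18}{17} + 59\right) 25 = \frac{1021}{17} \cdot 25 = \frac{25525}{17}$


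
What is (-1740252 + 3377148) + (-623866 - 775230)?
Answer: 237800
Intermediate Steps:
(-1740252 + 3377148) + (-623866 - 775230) = 1636896 - 1399096 = 237800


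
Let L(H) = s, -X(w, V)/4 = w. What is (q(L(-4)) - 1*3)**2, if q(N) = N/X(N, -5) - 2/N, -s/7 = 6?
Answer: 72361/7056 ≈ 10.255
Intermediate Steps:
s = -42 (s = -7*6 = -42)
X(w, V) = -4*w
L(H) = -42
q(N) = -1/4 - 2/N (q(N) = N/((-4*N)) - 2/N = N*(-1/(4*N)) - 2/N = -1/4 - 2/N)
(q(L(-4)) - 1*3)**2 = ((1/4)*(-8 - 1*(-42))/(-42) - 1*3)**2 = ((1/4)*(-1/42)*(-8 + 42) - 3)**2 = ((1/4)*(-1/42)*34 - 3)**2 = (-17/84 - 3)**2 = (-269/84)**2 = 72361/7056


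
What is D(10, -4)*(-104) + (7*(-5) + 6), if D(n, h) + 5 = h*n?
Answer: 4651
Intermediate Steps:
D(n, h) = -5 + h*n
D(10, -4)*(-104) + (7*(-5) + 6) = (-5 - 4*10)*(-104) + (7*(-5) + 6) = (-5 - 40)*(-104) + (-35 + 6) = -45*(-104) - 29 = 4680 - 29 = 4651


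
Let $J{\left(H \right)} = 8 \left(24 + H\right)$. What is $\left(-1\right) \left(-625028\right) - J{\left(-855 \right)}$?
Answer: $631676$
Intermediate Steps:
$J{\left(H \right)} = 192 + 8 H$
$\left(-1\right) \left(-625028\right) - J{\left(-855 \right)} = \left(-1\right) \left(-625028\right) - \left(192 + 8 \left(-855\right)\right) = 625028 - \left(192 - 6840\right) = 625028 - -6648 = 625028 + 6648 = 631676$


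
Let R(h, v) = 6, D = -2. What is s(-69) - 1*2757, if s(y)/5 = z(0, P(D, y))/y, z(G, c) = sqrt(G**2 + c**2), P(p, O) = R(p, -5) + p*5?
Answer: -190253/69 ≈ -2757.3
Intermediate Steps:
P(p, O) = 6 + 5*p (P(p, O) = 6 + p*5 = 6 + 5*p)
s(y) = 20/y (s(y) = 5*(sqrt(0**2 + (6 + 5*(-2))**2)/y) = 5*(sqrt(0 + (6 - 10)**2)/y) = 5*(sqrt(0 + (-4)**2)/y) = 5*(sqrt(0 + 16)/y) = 5*(sqrt(16)/y) = 5*(4/y) = 20/y)
s(-69) - 1*2757 = 20/(-69) - 1*2757 = 20*(-1/69) - 2757 = -20/69 - 2757 = -190253/69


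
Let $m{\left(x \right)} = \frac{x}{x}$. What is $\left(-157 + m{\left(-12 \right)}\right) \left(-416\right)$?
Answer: $64896$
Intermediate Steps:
$m{\left(x \right)} = 1$
$\left(-157 + m{\left(-12 \right)}\right) \left(-416\right) = \left(-157 + 1\right) \left(-416\right) = \left(-156\right) \left(-416\right) = 64896$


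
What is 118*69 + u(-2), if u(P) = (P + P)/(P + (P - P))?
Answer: 8144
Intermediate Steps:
u(P) = 2 (u(P) = (2*P)/(P + 0) = (2*P)/P = 2)
118*69 + u(-2) = 118*69 + 2 = 8142 + 2 = 8144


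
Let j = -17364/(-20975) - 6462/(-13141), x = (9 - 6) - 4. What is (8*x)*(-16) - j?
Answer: 34917236026/275632475 ≈ 126.68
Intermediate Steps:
x = -1 (x = 3 - 4 = -1)
j = 363720774/275632475 (j = -17364*(-1/20975) - 6462*(-1/13141) = 17364/20975 + 6462/13141 = 363720774/275632475 ≈ 1.3196)
(8*x)*(-16) - j = (8*(-1))*(-16) - 1*363720774/275632475 = -8*(-16) - 363720774/275632475 = 128 - 363720774/275632475 = 34917236026/275632475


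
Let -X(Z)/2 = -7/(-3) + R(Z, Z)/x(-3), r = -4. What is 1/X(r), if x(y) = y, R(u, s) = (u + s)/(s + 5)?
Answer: -⅒ ≈ -0.10000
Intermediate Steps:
R(u, s) = (s + u)/(5 + s)
X(Z) = -14/3 + 4*Z/(3*(5 + Z)) (X(Z) = -2*(-7/(-3) + ((Z + Z)/(5 + Z))/(-3)) = -2*(-7*(-⅓) + ((2*Z)/(5 + Z))*(-⅓)) = -2*(7/3 + (2*Z/(5 + Z))*(-⅓)) = -2*(7/3 - 2*Z/(3*(5 + Z))) = -14/3 + 4*Z/(3*(5 + Z)))
1/X(r) = 1/(10*(-7 - 1*(-4))/(3*(5 - 4))) = 1/((10/3)*(-7 + 4)/1) = 1/((10/3)*1*(-3)) = 1/(-10) = -⅒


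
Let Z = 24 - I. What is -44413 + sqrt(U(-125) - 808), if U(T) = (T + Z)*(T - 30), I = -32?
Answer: -44413 + sqrt(9887) ≈ -44314.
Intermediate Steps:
Z = 56 (Z = 24 - 1*(-32) = 24 + 32 = 56)
U(T) = (-30 + T)*(56 + T) (U(T) = (T + 56)*(T - 30) = (56 + T)*(-30 + T) = (-30 + T)*(56 + T))
-44413 + sqrt(U(-125) - 808) = -44413 + sqrt((-1680 + (-125)**2 + 26*(-125)) - 808) = -44413 + sqrt((-1680 + 15625 - 3250) - 808) = -44413 + sqrt(10695 - 808) = -44413 + sqrt(9887)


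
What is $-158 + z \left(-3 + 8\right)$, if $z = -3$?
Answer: $-173$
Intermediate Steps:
$-158 + z \left(-3 + 8\right) = -158 - 3 \left(-3 + 8\right) = -158 - 15 = -173$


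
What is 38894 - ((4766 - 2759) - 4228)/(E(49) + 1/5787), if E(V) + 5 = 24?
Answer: 4289403803/109954 ≈ 39011.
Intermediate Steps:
E(V) = 19 (E(V) = -5 + 24 = 19)
38894 - ((4766 - 2759) - 4228)/(E(49) + 1/5787) = 38894 - ((4766 - 2759) - 4228)/(19 + 1/5787) = 38894 - (2007 - 4228)/(19 + 1/5787) = 38894 - (-2221)/109954/5787 = 38894 - (-2221)*5787/109954 = 38894 - 1*(-12852927/109954) = 38894 + 12852927/109954 = 4289403803/109954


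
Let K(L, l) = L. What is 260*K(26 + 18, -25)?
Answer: 11440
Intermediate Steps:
260*K(26 + 18, -25) = 260*(26 + 18) = 260*44 = 11440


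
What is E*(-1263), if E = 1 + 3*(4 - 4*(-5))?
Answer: -92199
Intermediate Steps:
E = 73 (E = 1 + 3*(4 + 20) = 1 + 3*24 = 1 + 72 = 73)
E*(-1263) = 73*(-1263) = -92199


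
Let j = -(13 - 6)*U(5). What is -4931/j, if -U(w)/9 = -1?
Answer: 4931/63 ≈ 78.270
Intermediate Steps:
U(w) = 9 (U(w) = -9*(-1) = 9)
j = -63 (j = -(13 - 6)*9 = -7*9 = -1*63 = -63)
-4931/j = -4931/(-63) = -4931*(-1/63) = 4931/63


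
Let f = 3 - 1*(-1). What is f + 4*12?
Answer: 52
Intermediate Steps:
f = 4 (f = 3 + 1 = 4)
f + 4*12 = 4 + 4*12 = 4 + 48 = 52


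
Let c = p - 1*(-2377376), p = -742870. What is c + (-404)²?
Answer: 1797722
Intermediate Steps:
c = 1634506 (c = -742870 - 1*(-2377376) = -742870 + 2377376 = 1634506)
c + (-404)² = 1634506 + (-404)² = 1634506 + 163216 = 1797722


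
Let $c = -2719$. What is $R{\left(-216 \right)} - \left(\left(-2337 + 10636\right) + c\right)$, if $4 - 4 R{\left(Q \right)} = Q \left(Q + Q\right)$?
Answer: $-28907$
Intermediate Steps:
$R{\left(Q \right)} = 1 - \frac{Q^{2}}{2}$ ($R{\left(Q \right)} = 1 - \frac{Q \left(Q + Q\right)}{4} = 1 - \frac{Q 2 Q}{4} = 1 - \frac{2 Q^{2}}{4} = 1 - \frac{Q^{2}}{2}$)
$R{\left(-216 \right)} - \left(\left(-2337 + 10636\right) + c\right) = \left(1 - \frac{\left(-216\right)^{2}}{2}\right) - \left(\left(-2337 + 10636\right) - 2719\right) = \left(1 - 23328\right) - \left(8299 - 2719\right) = \left(1 - 23328\right) - 5580 = -23327 - 5580 = -28907$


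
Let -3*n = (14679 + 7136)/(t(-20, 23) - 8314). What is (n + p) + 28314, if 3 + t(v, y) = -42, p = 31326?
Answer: 1495614095/25077 ≈ 59641.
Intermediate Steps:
t(v, y) = -45 (t(v, y) = -3 - 42 = -45)
n = 21815/25077 (n = -(14679 + 7136)/(3*(-45 - 8314)) = -21815/(3*(-8359)) = -21815*(-1)/(3*8359) = -1/3*(-21815/8359) = 21815/25077 ≈ 0.86992)
(n + p) + 28314 = (21815/25077 + 31326) + 28314 = 785583917/25077 + 28314 = 1495614095/25077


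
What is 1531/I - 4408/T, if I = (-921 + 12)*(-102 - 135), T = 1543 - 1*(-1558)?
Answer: -944881033/668057733 ≈ -1.4144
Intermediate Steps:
T = 3101 (T = 1543 + 1558 = 3101)
I = 215433 (I = -909*(-237) = 215433)
1531/I - 4408/T = 1531/215433 - 4408/3101 = -944881033/668057733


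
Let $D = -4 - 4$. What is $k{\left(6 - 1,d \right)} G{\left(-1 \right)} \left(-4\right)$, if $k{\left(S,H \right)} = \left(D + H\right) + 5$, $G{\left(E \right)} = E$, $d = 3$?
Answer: $0$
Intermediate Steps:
$D = -8$
$k{\left(S,H \right)} = -3 + H$ ($k{\left(S,H \right)} = \left(-8 + H\right) + 5 = -3 + H$)
$k{\left(6 - 1,d \right)} G{\left(-1 \right)} \left(-4\right) = \left(-3 + 3\right) \left(-1\right) \left(-4\right) = 0 \left(-1\right) \left(-4\right) = 0 \left(-4\right) = 0$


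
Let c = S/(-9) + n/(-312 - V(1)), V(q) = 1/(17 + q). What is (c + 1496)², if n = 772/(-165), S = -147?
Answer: 1964628303874264081/858967508025 ≈ 2.2872e+6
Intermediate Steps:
n = -772/165 (n = 772*(-1/165) = -772/165 ≈ -4.6788)
c = 15151711/926805 (c = -147/(-9) - 772/(165*(-312 - 1/(17 + 1))) = -147*(-⅑) - 772/(165*(-312 - 1/18)) = 49/3 - 772/(165*(-312 - 1*1/18)) = 49/3 - 772/(165*(-312 - 1/18)) = 49/3 - 772/(165*(-5617/18)) = 49/3 - 772/165*(-18/5617) = 49/3 + 4632/308935 = 15151711/926805 ≈ 16.348)
(c + 1496)² = (15151711/926805 + 1496)² = (1401651991/926805)² = 1964628303874264081/858967508025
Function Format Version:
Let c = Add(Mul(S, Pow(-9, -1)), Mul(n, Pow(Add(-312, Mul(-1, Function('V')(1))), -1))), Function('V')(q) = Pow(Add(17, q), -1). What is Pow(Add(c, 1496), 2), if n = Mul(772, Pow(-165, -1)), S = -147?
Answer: Rational(1964628303874264081, 858967508025) ≈ 2.2872e+6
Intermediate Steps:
n = Rational(-772, 165) (n = Mul(772, Rational(-1, 165)) = Rational(-772, 165) ≈ -4.6788)
c = Rational(15151711, 926805) (c = Add(Mul(-147, Pow(-9, -1)), Mul(Rational(-772, 165), Pow(Add(-312, Mul(-1, Pow(Add(17, 1), -1))), -1))) = Add(Mul(-147, Rational(-1, 9)), Mul(Rational(-772, 165), Pow(Add(-312, Mul(-1, Pow(18, -1))), -1))) = Add(Rational(49, 3), Mul(Rational(-772, 165), Pow(Add(-312, Mul(-1, Rational(1, 18))), -1))) = Add(Rational(49, 3), Mul(Rational(-772, 165), Pow(Add(-312, Rational(-1, 18)), -1))) = Add(Rational(49, 3), Mul(Rational(-772, 165), Pow(Rational(-5617, 18), -1))) = Add(Rational(49, 3), Mul(Rational(-772, 165), Rational(-18, 5617))) = Add(Rational(49, 3), Rational(4632, 308935)) = Rational(15151711, 926805) ≈ 16.348)
Pow(Add(c, 1496), 2) = Pow(Add(Rational(15151711, 926805), 1496), 2) = Pow(Rational(1401651991, 926805), 2) = Rational(1964628303874264081, 858967508025)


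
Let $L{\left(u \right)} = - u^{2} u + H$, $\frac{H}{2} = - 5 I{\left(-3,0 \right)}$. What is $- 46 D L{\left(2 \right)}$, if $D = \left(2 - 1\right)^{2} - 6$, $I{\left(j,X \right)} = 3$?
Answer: $-8740$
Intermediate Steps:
$H = -30$ ($H = 2 \left(\left(-5\right) 3\right) = 2 \left(-15\right) = -30$)
$D = -5$ ($D = 1^{2} - 6 = 1 - 6 = -5$)
$L{\left(u \right)} = -30 - u^{3}$ ($L{\left(u \right)} = - u^{2} u - 30 = - u^{3} - 30 = -30 - u^{3}$)
$- 46 D L{\left(2 \right)} = \left(-46\right) \left(-5\right) \left(-30 - 2^{3}\right) = 230 \left(-30 - 8\right) = 230 \left(-38\right) = -8740$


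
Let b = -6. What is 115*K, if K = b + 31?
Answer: 2875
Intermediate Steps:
K = 25 (K = -6 + 31 = 25)
115*K = 115*25 = 2875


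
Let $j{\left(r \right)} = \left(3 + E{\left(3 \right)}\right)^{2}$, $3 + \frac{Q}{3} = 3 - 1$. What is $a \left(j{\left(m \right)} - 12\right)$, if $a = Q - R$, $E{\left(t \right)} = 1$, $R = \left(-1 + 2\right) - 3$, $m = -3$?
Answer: $-4$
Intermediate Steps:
$R = -2$ ($R = 1 - 3 = -2$)
$Q = -3$ ($Q = -9 + 3 \left(3 - 1\right) = -9 + 3 \cdot 2 = -9 + 6 = -3$)
$j{\left(r \right)} = 16$ ($j{\left(r \right)} = \left(3 + 1\right)^{2} = 4^{2} = 16$)
$a = -1$ ($a = -3 - -2 = -3 + 2 = -1$)
$a \left(j{\left(m \right)} - 12\right) = - (16 - 12) = \left(-1\right) 4 = -4$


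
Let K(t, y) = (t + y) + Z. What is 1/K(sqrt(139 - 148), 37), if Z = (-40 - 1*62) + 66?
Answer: 1/10 - 3*I/10 ≈ 0.1 - 0.3*I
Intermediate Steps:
Z = -36 (Z = (-40 - 62) + 66 = -102 + 66 = -36)
K(t, y) = -36 + t + y (K(t, y) = (t + y) - 36 = -36 + t + y)
1/K(sqrt(139 - 148), 37) = 1/(-36 + sqrt(139 - 148) + 37) = 1/(-36 + sqrt(-9) + 37) = 1/(-36 + 3*I + 37) = 1/(1 + 3*I) = (1 - 3*I)/10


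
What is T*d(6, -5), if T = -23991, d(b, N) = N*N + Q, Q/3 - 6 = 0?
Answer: -1031613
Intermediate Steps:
Q = 18 (Q = 18 + 3*0 = 18 + 0 = 18)
d(b, N) = 18 + N**2 (d(b, N) = N*N + 18 = N**2 + 18 = 18 + N**2)
T*d(6, -5) = -23991*(18 + (-5)**2) = -23991*(18 + 25) = -23991*43 = -1031613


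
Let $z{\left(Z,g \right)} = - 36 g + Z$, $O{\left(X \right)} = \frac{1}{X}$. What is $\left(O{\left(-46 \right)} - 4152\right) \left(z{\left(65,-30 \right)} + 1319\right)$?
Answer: $- \frac{235303376}{23} \approx -1.0231 \cdot 10^{7}$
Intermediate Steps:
$z{\left(Z,g \right)} = Z - 36 g$
$\left(O{\left(-46 \right)} - 4152\right) \left(z{\left(65,-30 \right)} + 1319\right) = \left(\frac{1}{-46} - 4152\right) \left(\left(65 - -1080\right) + 1319\right) = \left(- \frac{1}{46} - 4152\right) \left(\left(65 + 1080\right) + 1319\right) = - \frac{190993 \left(1145 + 1319\right)}{46} = \left(- \frac{190993}{46}\right) 2464 = - \frac{235303376}{23}$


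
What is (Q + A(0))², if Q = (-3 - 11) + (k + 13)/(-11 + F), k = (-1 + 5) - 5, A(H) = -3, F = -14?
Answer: 190969/625 ≈ 305.55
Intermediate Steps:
k = -1 (k = 4 - 5 = -1)
Q = -362/25 (Q = (-3 - 11) + (-1 + 13)/(-11 - 14) = -14 + 12/(-25) = -14 + 12*(-1/25) = -14 - 12/25 = -362/25 ≈ -14.480)
(Q + A(0))² = (-362/25 - 3)² = (-437/25)² = 190969/625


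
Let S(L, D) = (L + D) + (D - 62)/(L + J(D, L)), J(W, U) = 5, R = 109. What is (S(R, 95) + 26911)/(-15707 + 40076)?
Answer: 1030381/926022 ≈ 1.1127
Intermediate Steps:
S(L, D) = D + L + (-62 + D)/(5 + L) (S(L, D) = (L + D) + (D - 62)/(L + 5) = (D + L) + (-62 + D)/(5 + L) = D + L + (-62 + D)/(5 + L))
(S(R, 95) + 26911)/(-15707 + 40076) = ((-62 + 109**2 + 5*109 + 6*95 + 95*109)/(5 + 109) + 26911)/(-15707 + 40076) = ((-62 + 11881 + 545 + 570 + 10355)/114 + 26911)/24369 = ((1/114)*23289 + 26911)*(1/24369) = (7763/38 + 26911)*(1/24369) = (1030381/38)*(1/24369) = 1030381/926022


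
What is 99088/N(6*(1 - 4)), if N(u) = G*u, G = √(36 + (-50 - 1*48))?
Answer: 24772*I*√62/279 ≈ 699.12*I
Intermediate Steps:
G = I*√62 (G = √(36 + (-50 - 48)) = √(36 - 98) = √(-62) = I*√62 ≈ 7.874*I)
N(u) = I*u*√62 (N(u) = (I*√62)*u = I*u*√62)
99088/N(6*(1 - 4)) = 99088/((I*(6*(1 - 4))*√62)) = 99088/((I*(6*(-3))*√62)) = 99088/((I*(-18)*√62)) = 99088/((-18*I*√62)) = 99088*(I*√62/1116) = 24772*I*√62/279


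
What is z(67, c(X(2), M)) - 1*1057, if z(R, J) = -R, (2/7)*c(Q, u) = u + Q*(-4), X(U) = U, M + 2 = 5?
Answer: -1124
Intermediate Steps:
M = 3 (M = -2 + 5 = 3)
c(Q, u) = -14*Q + 7*u/2 (c(Q, u) = 7*(u + Q*(-4))/2 = 7*(u - 4*Q)/2 = -14*Q + 7*u/2)
z(67, c(X(2), M)) - 1*1057 = -1*67 - 1*1057 = -67 - 1057 = -1124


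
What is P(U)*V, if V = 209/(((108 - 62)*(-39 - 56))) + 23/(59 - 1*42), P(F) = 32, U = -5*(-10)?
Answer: 81648/1955 ≈ 41.764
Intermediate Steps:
U = 50
V = 5103/3910 (V = 209/((46*(-95))) + 23/(59 - 42) = 209/(-4370) + 23/17 = 209*(-1/4370) + 23*(1/17) = -11/230 + 23/17 = 5103/3910 ≈ 1.3051)
P(U)*V = 32*(5103/3910) = 81648/1955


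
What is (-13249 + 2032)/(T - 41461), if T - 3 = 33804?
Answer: 11217/7654 ≈ 1.4655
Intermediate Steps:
T = 33807 (T = 3 + 33804 = 33807)
(-13249 + 2032)/(T - 41461) = (-13249 + 2032)/(33807 - 41461) = -11217/(-7654) = -11217*(-1/7654) = 11217/7654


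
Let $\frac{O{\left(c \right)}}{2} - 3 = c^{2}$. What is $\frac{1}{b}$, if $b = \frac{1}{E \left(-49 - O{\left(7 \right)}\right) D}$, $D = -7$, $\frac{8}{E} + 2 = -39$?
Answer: $- \frac{8568}{41} \approx -208.98$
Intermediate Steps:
$E = - \frac{8}{41}$ ($E = \frac{8}{-2 - 39} = \frac{8}{-41} = 8 \left(- \frac{1}{41}\right) = - \frac{8}{41} \approx -0.19512$)
$O{\left(c \right)} = 6 + 2 c^{2}$
$b = - \frac{41}{8568}$ ($b = \frac{1}{- \frac{8 \left(-49 - \left(6 + 2 \cdot 7^{2}\right)\right)}{41} \left(-7\right)} = \frac{1}{- \frac{8 \left(-49 - \left(6 + 2 \cdot 49\right)\right)}{41} \left(-7\right)} = \frac{1}{- \frac{8 \left(-49 - \left(6 + 98\right)\right)}{41} \left(-7\right)} = \frac{1}{- \frac{8 \left(-49 - 104\right)}{41} \left(-7\right)} = \frac{1}{\left(- \frac{8}{41}\right) \left(-153\right) \left(-7\right)} = \frac{1}{\frac{1224}{41} \left(-7\right)} = \frac{1}{- \frac{8568}{41}} = - \frac{41}{8568} \approx -0.0047852$)
$\frac{1}{b} = \frac{1}{- \frac{41}{8568}} = - \frac{8568}{41}$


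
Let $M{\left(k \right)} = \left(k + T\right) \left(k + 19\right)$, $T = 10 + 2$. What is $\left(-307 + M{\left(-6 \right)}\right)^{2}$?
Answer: $52441$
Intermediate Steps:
$T = 12$
$M{\left(k \right)} = \left(12 + k\right) \left(19 + k\right)$ ($M{\left(k \right)} = \left(k + 12\right) \left(k + 19\right) = \left(12 + k\right) \left(19 + k\right)$)
$\left(-307 + M{\left(-6 \right)}\right)^{2} = \left(-307 + \left(228 + \left(-6\right)^{2} + 31 \left(-6\right)\right)\right)^{2} = \left(-307 + \left(228 + 36 - 186\right)\right)^{2} = \left(-307 + 78\right)^{2} = \left(-229\right)^{2} = 52441$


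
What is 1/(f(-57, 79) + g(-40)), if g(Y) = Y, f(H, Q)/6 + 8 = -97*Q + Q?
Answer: -1/45592 ≈ -2.1934e-5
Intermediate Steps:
f(H, Q) = -48 - 576*Q (f(H, Q) = -48 + 6*(-97*Q + Q) = -48 + 6*(-96*Q) = -48 - 576*Q)
1/(f(-57, 79) + g(-40)) = 1/((-48 - 576*79) - 40) = 1/((-48 - 45504) - 40) = 1/(-45552 - 40) = 1/(-45592) = -1/45592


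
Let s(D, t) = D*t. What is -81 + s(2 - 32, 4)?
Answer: -201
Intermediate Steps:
-81 + s(2 - 32, 4) = -81 + (2 - 32)*4 = -81 - 30*4 = -81 - 120 = -201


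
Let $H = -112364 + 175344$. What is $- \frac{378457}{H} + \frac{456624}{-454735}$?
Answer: $- \frac{40171164683}{5727842060} \approx -7.0133$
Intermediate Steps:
$H = 62980$
$- \frac{378457}{H} + \frac{456624}{-454735} = - \frac{378457}{62980} + \frac{456624}{-454735} = \left(-378457\right) \frac{1}{62980} + 456624 \left(- \frac{1}{454735}\right) = - \frac{378457}{62980} - \frac{456624}{454735} = - \frac{40171164683}{5727842060}$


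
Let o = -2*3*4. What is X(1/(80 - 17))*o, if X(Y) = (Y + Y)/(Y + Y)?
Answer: -24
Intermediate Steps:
X(Y) = 1 (X(Y) = (2*Y)/((2*Y)) = (2*Y)*(1/(2*Y)) = 1)
o = -24 (o = -6*4 = -24)
X(1/(80 - 17))*o = 1*(-24) = -24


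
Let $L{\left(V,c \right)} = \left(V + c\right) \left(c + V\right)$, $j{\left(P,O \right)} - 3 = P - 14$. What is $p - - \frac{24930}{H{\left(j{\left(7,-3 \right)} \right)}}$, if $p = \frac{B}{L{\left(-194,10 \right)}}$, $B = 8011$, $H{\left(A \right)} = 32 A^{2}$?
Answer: $\frac{6626029}{135424} \approx 48.928$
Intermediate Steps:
$j{\left(P,O \right)} = -11 + P$ ($j{\left(P,O \right)} = 3 + \left(P - 14\right) = 3 + \left(-14 + P\right) = -11 + P$)
$L{\left(V,c \right)} = \left(V + c\right)^{2}$ ($L{\left(V,c \right)} = \left(V + c\right) \left(V + c\right) = \left(V + c\right)^{2}$)
$p = \frac{8011}{33856}$ ($p = \frac{8011}{\left(-194 + 10\right)^{2}} = \frac{8011}{\left(-184\right)^{2}} = \frac{8011}{33856} \approx 0.23662$)
$p - - \frac{24930}{H{\left(j{\left(7,-3 \right)} \right)}} = \frac{8011}{33856} - - \frac{24930}{32 \left(-11 + 7\right)^{2}} = \frac{8011}{33856} - - \frac{24930}{32 \left(-4\right)^{2}} = \frac{8011}{33856} - - \frac{24930}{32 \cdot 16} = \frac{8011}{33856} - - \frac{24930}{512} = \frac{8011}{33856} - \left(-24930\right) \frac{1}{512} = \frac{8011}{33856} - - \frac{12465}{256} = \frac{8011}{33856} + \frac{12465}{256} = \frac{6626029}{135424}$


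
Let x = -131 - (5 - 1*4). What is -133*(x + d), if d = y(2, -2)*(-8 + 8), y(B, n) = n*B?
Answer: 17556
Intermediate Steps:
y(B, n) = B*n
d = 0 (d = (2*(-2))*(-8 + 8) = -4*0 = 0)
x = -132 (x = -131 - (5 - 4) = -131 - 1*1 = -131 - 1 = -132)
-133*(x + d) = -133*(-132 + 0) = -133*(-132) = 17556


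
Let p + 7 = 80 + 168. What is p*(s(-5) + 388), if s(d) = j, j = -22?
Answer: 88206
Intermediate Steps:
s(d) = -22
p = 241 (p = -7 + (80 + 168) = -7 + 248 = 241)
p*(s(-5) + 388) = 241*(-22 + 388) = 241*366 = 88206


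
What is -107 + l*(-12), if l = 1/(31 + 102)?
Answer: -14243/133 ≈ -107.09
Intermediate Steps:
l = 1/133 ≈ 0.0075188
-107 + l*(-12) = -107 + (1/133)*(-12) = -107 - 12/133 = -14243/133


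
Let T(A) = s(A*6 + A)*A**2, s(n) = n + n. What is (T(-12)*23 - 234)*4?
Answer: -2226600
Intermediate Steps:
s(n) = 2*n
T(A) = 14*A**3 (T(A) = (2*(A*6 + A))*A**2 = (2*(6*A + A))*A**2 = (2*(7*A))*A**2 = (14*A)*A**2 = 14*A**3)
(T(-12)*23 - 234)*4 = ((14*(-12)**3)*23 - 234)*4 = ((14*(-1728))*23 - 234)*4 = (-24192*23 - 234)*4 = (-556416 - 234)*4 = -556650*4 = -2226600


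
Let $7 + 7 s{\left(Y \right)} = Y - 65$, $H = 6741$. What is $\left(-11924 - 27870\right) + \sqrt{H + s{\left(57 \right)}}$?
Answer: $-39794 + \frac{2 \sqrt{82551}}{7} \approx -39712.0$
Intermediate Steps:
$s{\left(Y \right)} = - \frac{72}{7} + \frac{Y}{7}$ ($s{\left(Y \right)} = -1 + \frac{Y - 65}{7} = -1 + \frac{-65 + Y}{7} = -1 + \left(- \frac{65}{7} + \frac{Y}{7}\right) = - \frac{72}{7} + \frac{Y}{7}$)
$\left(-11924 - 27870\right) + \sqrt{H + s{\left(57 \right)}} = \left(-11924 - 27870\right) + \sqrt{6741 + \left(- \frac{72}{7} + \frac{1}{7} \cdot 57\right)} = -39794 + \sqrt{6741 + \left(- \frac{72}{7} + \frac{57}{7}\right)} = -39794 + \sqrt{6741 - \frac{15}{7}} = -39794 + \sqrt{\frac{47172}{7}} = -39794 + \frac{2 \sqrt{82551}}{7}$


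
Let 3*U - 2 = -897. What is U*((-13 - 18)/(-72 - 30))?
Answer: -27745/306 ≈ -90.670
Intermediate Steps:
U = -895/3 (U = 2/3 + (1/3)*(-897) = 2/3 - 299 = -895/3 ≈ -298.33)
U*((-13 - 18)/(-72 - 30)) = -895*(-13 - 18)/(3*(-72 - 30)) = -(-27745)/(3*(-102)) = -(-27745)*(-1)/(3*102) = -895/3*31/102 = -27745/306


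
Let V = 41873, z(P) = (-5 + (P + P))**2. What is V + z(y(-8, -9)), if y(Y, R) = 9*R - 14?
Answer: 79898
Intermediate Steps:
y(Y, R) = -14 + 9*R
z(P) = (-5 + 2*P)**2
V + z(y(-8, -9)) = 41873 + (-5 + 2*(-14 + 9*(-9)))**2 = 41873 + (-5 + 2*(-14 - 81))**2 = 41873 + (-5 + 2*(-95))**2 = 41873 + (-5 - 190)**2 = 41873 + (-195)**2 = 41873 + 38025 = 79898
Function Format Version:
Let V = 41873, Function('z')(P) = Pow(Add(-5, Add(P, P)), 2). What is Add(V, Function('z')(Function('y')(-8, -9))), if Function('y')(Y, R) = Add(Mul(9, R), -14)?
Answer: 79898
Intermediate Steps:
Function('y')(Y, R) = Add(-14, Mul(9, R))
Function('z')(P) = Pow(Add(-5, Mul(2, P)), 2)
Add(V, Function('z')(Function('y')(-8, -9))) = Add(41873, Pow(Add(-5, Mul(2, Add(-14, Mul(9, -9)))), 2)) = Add(41873, Pow(Add(-5, Mul(2, Add(-14, -81))), 2)) = Add(41873, Pow(Add(-5, Mul(2, -95)), 2)) = Add(41873, Pow(Add(-5, -190), 2)) = Add(41873, Pow(-195, 2)) = Add(41873, 38025) = 79898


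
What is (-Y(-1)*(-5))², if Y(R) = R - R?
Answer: 0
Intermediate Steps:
Y(R) = 0
(-Y(-1)*(-5))² = (-1*0*(-5))² = (0*(-5))² = 0² = 0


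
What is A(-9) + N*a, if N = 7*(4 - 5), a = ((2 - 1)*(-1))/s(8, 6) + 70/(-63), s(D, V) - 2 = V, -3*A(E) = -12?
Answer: 911/72 ≈ 12.653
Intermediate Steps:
A(E) = 4 (A(E) = -⅓*(-12) = 4)
s(D, V) = 2 + V
a = -89/72 (a = ((2 - 1)*(-1))/(2 + 6) + 70/(-63) = (1*(-1))/8 + 70*(-1/63) = -1*⅛ - 10/9 = -⅛ - 10/9 = -89/72 ≈ -1.2361)
N = -7 (N = 7*(-1) = -7)
A(-9) + N*a = 4 - 7*(-89/72) = 4 + 623/72 = 911/72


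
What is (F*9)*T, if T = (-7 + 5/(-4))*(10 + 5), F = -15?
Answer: 66825/4 ≈ 16706.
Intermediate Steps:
T = -495/4 (T = (-7 + 5*(-¼))*15 = (-7 - 5/4)*15 = -33/4*15 = -495/4 ≈ -123.75)
(F*9)*T = -15*9*(-495/4) = -135*(-495/4) = 66825/4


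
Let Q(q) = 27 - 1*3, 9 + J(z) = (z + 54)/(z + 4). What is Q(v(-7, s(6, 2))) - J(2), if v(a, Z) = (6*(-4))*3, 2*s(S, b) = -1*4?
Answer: 71/3 ≈ 23.667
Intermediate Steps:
s(S, b) = -2 (s(S, b) = (-1*4)/2 = (½)*(-4) = -2)
J(z) = -9 + (54 + z)/(4 + z) (J(z) = -9 + (z + 54)/(z + 4) = -9 + (54 + z)/(4 + z))
v(a, Z) = -72 (v(a, Z) = -24*3 = -72)
Q(q) = 24 (Q(q) = 27 - 3 = 24)
Q(v(-7, s(6, 2))) - J(2) = 24 - 2*(9 - 4*2)/(4 + 2) = 24 - 2*(9 - 8)/6 = 24 - 2/6 = 24 - 1*⅓ = 24 - ⅓ = 71/3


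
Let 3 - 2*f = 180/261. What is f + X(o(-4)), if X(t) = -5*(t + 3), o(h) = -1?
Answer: -513/58 ≈ -8.8448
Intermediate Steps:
f = 67/58 (f = 3/2 - 90/261 = 3/2 - ½*20/29 = 3/2 - 10/29 = 67/58 ≈ 1.1552)
X(t) = -15 - 5*t (X(t) = -5*(3 + t) = -15 - 5*t)
f + X(o(-4)) = 67/58 + (-15 - 5*(-1)) = 67/58 + (-15 + 5) = 67/58 - 10 = -513/58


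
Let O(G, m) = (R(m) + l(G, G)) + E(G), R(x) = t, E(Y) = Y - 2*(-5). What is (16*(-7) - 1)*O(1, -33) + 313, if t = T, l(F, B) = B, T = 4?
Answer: -1495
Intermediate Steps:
t = 4
E(Y) = 10 + Y (E(Y) = Y + 10 = 10 + Y)
R(x) = 4
O(G, m) = 14 + 2*G (O(G, m) = (4 + G) + (10 + G) = 14 + 2*G)
(16*(-7) - 1)*O(1, -33) + 313 = (16*(-7) - 1)*(14 + 2*1) + 313 = (-112 - 1)*(14 + 2) + 313 = -113*16 + 313 = -1808 + 313 = -1495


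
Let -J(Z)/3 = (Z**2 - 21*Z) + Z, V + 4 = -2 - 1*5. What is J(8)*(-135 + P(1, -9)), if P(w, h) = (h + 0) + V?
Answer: -44640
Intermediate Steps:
V = -11 (V = -4 + (-2 - 1*5) = -4 + (-2 - 5) = -4 - 7 = -11)
J(Z) = -3*Z**2 + 60*Z (J(Z) = -3*((Z**2 - 21*Z) + Z) = -3*(Z**2 - 20*Z) = -3*Z**2 + 60*Z)
P(w, h) = -11 + h (P(w, h) = (h + 0) - 11 = h - 11 = -11 + h)
J(8)*(-135 + P(1, -9)) = (3*8*(20 - 1*8))*(-135 + (-11 - 9)) = (3*8*(20 - 8))*(-135 - 20) = (3*8*12)*(-155) = 288*(-155) = -44640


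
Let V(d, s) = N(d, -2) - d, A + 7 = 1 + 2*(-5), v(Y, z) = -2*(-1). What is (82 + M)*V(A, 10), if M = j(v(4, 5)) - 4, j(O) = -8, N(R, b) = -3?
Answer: 910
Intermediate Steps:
v(Y, z) = 2
A = -16 (A = -7 + (1 + 2*(-5)) = -7 + (1 - 10) = -7 - 9 = -16)
V(d, s) = -3 - d
M = -12 (M = -8 - 4 = -12)
(82 + M)*V(A, 10) = (82 - 12)*(-3 - 1*(-16)) = 70*(-3 + 16) = 70*13 = 910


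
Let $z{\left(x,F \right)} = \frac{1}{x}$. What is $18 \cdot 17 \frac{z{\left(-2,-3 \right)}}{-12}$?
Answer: $\frac{51}{4} \approx 12.75$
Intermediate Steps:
$18 \cdot 17 \frac{z{\left(-2,-3 \right)}}{-12} = 18 \cdot 17 \frac{1}{\left(-2\right) \left(-12\right)} = 306 \left(\left(- \frac{1}{2}\right) \left(- \frac{1}{12}\right)\right) = 306 \cdot \frac{1}{24} = \frac{51}{4}$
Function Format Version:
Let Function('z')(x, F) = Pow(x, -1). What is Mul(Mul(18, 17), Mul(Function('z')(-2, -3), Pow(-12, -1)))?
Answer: Rational(51, 4) ≈ 12.750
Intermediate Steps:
Mul(Mul(18, 17), Mul(Function('z')(-2, -3), Pow(-12, -1))) = Mul(Mul(18, 17), Mul(Pow(-2, -1), Pow(-12, -1))) = Mul(306, Mul(Rational(-1, 2), Rational(-1, 12))) = Mul(306, Rational(1, 24)) = Rational(51, 4)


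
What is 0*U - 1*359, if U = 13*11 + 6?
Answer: -359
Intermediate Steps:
U = 149 (U = 143 + 6 = 149)
0*U - 1*359 = 0*149 - 1*359 = 0 - 359 = -359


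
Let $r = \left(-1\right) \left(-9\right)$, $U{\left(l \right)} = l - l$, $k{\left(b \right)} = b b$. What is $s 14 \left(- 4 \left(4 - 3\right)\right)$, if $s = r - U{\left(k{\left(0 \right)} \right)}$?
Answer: $-504$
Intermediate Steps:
$k{\left(b \right)} = b^{2}$
$U{\left(l \right)} = 0$
$r = 9$
$s = 9$ ($s = 9 - 0 = 9 + 0 = 9$)
$s 14 \left(- 4 \left(4 - 3\right)\right) = 9 \cdot 14 \left(- 4 \left(4 - 3\right)\right) = 126 \left(\left(-4\right) 1\right) = 126 \left(-4\right) = -504$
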